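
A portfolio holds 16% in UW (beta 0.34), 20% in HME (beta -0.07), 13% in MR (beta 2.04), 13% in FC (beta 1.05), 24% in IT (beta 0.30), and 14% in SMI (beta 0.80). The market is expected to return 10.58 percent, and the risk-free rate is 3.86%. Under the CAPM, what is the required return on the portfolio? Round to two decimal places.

8.07%

β_P = Σ w_i β_i = 0.16×0.34 + 0.20×-0.07 + 0.13×2.04 + 0.13×1.05 + 0.24×0.30 + 0.14×0.80 = 0.6261
MRP = 10.58% − 3.86% = 6.72%
E(R_P) = R_f + β_P × MRP = 3.86% + 0.6261 × 6.72% = 8.07%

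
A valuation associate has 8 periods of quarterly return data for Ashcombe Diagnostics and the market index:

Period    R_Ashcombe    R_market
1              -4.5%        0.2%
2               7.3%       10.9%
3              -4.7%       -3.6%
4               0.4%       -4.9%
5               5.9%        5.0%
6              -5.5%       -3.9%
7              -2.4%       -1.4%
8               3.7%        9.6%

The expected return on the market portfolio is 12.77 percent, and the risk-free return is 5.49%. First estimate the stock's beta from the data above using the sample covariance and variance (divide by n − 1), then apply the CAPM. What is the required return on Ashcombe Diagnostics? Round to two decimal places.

10.38%

Mean R_i = (-4.5 + 7.3 − 4.7 + 0.4 + 5.9 − 5.5 − 2.4 + 3.7) / 8 = 0.0250%
Mean R_m = (0.2 + 10.9 − 3.6 − 4.9 + 5.0 − 3.9 − 1.4 + 9.6) / 8 = 1.4875%
Σ(R_i − R̄_i)(R_m − R̄_m) = 183.1625  ⇒  Cov = 183.1625 / 7 = 26.1661
Σ(R_m − R̄_m)² = 272.4488  ⇒  Var(R_m) = 272.4488 / 7 = 38.9213
β = Cov / Var(R_m) = 26.1661 / 38.9213 = 0.6723
MRP = 12.77% − 5.49% = 7.28%
E(R) = R_f + β × MRP = 5.49% + 0.6723 × 7.28% = 10.38%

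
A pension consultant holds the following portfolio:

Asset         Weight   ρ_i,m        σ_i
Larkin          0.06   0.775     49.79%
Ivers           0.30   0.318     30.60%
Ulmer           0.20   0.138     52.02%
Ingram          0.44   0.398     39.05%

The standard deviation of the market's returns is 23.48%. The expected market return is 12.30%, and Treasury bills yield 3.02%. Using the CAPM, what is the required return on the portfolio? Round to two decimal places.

β_Larkin = 0.775 × 49.79% / 23.48% = 1.6434
β_Ivers = 0.318 × 30.60% / 23.48% = 0.4144
β_Ulmer = 0.138 × 52.02% / 23.48% = 0.3057
β_Ingram = 0.398 × 39.05% / 23.48% = 0.6619
β_P = Σ w_i β_i = 0.06×1.6434 + 0.30×0.4144 + 0.20×0.3057 + 0.44×0.6619 = 0.5753
MRP = 12.30% − 3.02% = 9.28%
E(R_P) = R_f + β_P × MRP = 3.02% + 0.5753 × 9.28% = 8.36%

8.36%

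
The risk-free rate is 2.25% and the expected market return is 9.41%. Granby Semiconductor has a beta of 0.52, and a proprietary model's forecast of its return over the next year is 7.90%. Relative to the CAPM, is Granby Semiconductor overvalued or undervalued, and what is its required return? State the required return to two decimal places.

MRP = 9.41% − 2.25% = 7.16%
Required return = R_f + β·MRP = 2.25% + 0.52 × 7.16% = 5.97%
Forecast 7.90% > required 5.97% → the stock plots above the SML → undervalued.

Undervalued; required return 5.97%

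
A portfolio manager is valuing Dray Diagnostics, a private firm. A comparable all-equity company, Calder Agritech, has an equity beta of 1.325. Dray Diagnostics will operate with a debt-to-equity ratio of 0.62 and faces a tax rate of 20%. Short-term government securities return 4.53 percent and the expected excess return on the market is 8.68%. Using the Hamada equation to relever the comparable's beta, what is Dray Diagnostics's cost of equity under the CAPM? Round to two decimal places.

21.74%

β_L = β_U × [1 + (1 − t)(D/E)] = 1.325 × [1 + (1 − 0.20) × 0.62]
    = 1.325 × [1 + 0.80 × 0.62] = 1.325 × 1.4960 = 1.9822
E(R) = R_f + β_L × MRP = 4.53% + 1.9822 × 8.68% = 21.74%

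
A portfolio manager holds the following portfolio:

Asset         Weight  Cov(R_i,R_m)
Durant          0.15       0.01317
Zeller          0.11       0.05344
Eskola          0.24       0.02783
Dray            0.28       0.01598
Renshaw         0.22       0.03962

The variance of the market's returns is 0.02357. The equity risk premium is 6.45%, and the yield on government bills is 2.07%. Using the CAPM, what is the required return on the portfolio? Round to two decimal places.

9.66%

β_Durant = 0.01317 / 0.02357 = 0.5588
β_Zeller = 0.05344 / 0.02357 = 2.2673
β_Eskola = 0.02783 / 0.02357 = 1.1807
β_Dray = 0.01598 / 0.02357 = 0.6780
β_Renshaw = 0.03962 / 0.02357 = 1.6810
β_P = Σ w_i β_i = 0.15×0.5588 + 0.11×2.2673 + 0.24×1.1807 + 0.28×0.6780 + 0.22×1.6810 = 1.1763
E(R_P) = R_f + β_P × MRP = 2.07% + 1.1763 × 6.45% = 9.66%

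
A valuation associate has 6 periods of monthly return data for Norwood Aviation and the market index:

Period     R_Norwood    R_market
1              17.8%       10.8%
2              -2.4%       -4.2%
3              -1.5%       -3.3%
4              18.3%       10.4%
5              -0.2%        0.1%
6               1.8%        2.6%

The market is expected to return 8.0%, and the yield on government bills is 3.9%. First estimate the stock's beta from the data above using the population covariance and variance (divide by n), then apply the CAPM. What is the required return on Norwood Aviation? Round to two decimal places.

9.80%

Mean R_i = (17.8 − 2.4 − 1.5 + 18.3 − 0.2 + 1.8) / 6 = 5.6333%
Mean R_m = (10.8 − 4.2 − 3.3 + 10.4 + 0.1 + 2.6) / 6 = 2.7333%
Σ(R_i − R̄_i)(R_m − R̄_m) = 309.8633  ⇒  Cov = 309.8633 / 6 = 51.6439
Σ(R_m − R̄_m)² = 215.2733  ⇒  Var(R_m) = 215.2733 / 6 = 35.8789
β = Cov / Var(R_m) = 51.6439 / 35.8789 = 1.4394
MRP = 8.0% − 3.9% = 4.10%
E(R) = R_f + β × MRP = 3.9% + 1.4394 × 4.1% = 9.80%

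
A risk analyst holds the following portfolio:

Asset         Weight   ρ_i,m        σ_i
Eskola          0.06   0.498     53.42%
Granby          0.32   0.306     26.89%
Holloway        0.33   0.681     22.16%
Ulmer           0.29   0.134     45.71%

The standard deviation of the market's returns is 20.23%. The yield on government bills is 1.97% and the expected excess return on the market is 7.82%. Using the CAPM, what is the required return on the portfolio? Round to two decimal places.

6.22%

β_Eskola = 0.498 × 53.42% / 20.23% = 1.3150
β_Granby = 0.306 × 26.89% / 20.23% = 0.4067
β_Holloway = 0.681 × 22.16% / 20.23% = 0.7460
β_Ulmer = 0.134 × 45.71% / 20.23% = 0.3028
β_P = Σ w_i β_i = 0.06×1.3150 + 0.32×0.4067 + 0.33×0.7460 + 0.29×0.3028 = 0.5430
E(R_P) = R_f + β_P × MRP = 1.97% + 0.5430 × 7.82% = 6.22%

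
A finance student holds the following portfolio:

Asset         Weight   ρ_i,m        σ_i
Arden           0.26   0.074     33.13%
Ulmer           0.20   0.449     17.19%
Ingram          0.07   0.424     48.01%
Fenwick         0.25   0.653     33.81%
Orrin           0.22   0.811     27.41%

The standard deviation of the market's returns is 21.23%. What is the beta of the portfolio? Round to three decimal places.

β_Arden = 0.074 × 33.13% / 21.23% = 0.1155
β_Ulmer = 0.449 × 17.19% / 21.23% = 0.3636
β_Ingram = 0.424 × 48.01% / 21.23% = 0.9588
β_Fenwick = 0.653 × 33.81% / 21.23% = 1.0399
β_Orrin = 0.811 × 27.41% / 21.23% = 1.0471
β_P = Σ w_i β_i = 0.26×0.1155 + 0.20×0.3636 + 0.07×0.9588 + 0.25×1.0399 + 0.22×1.0471 = 0.6602

0.660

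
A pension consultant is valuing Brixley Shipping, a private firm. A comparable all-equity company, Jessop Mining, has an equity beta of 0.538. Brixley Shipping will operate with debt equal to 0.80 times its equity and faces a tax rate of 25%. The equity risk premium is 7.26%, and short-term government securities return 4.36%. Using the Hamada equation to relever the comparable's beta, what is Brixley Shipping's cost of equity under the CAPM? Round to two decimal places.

β_L = β_U × [1 + (1 − t)(D/E)] = 0.538 × [1 + (1 − 0.25) × 0.80]
    = 0.538 × [1 + 0.75 × 0.80] = 0.538 × 1.6000 = 0.8608
E(R) = R_f + β_L × MRP = 4.36% + 0.8608 × 7.26% = 10.61%

10.61%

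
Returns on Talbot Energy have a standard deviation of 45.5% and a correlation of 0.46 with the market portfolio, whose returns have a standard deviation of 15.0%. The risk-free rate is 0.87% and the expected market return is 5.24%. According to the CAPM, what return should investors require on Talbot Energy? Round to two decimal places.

6.97%

β = ρ × σ_i / σ_m = 0.46 × 45.5% / 15.0% = 1.3953
MRP = 5.24% − 0.87% = 4.37%
E(R) = 0.87% + 1.3953 × 4.37% = 6.97%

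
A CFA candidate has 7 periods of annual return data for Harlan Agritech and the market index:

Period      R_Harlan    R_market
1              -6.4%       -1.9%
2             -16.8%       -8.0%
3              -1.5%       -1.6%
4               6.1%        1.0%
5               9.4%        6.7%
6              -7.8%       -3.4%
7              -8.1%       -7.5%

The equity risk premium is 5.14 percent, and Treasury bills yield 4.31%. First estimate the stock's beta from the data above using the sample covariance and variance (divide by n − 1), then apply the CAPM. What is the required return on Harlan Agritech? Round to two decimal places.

12.80%

Mean R_i = (-6.4 − 16.8 − 1.5 + 6.1 + 9.4 − 7.8 − 8.1) / 7 = -3.5857%
Mean R_m = (-1.9 − 8.0 − 1.6 + 1.0 + 6.7 − 3.4 − 7.5) / 7 = -2.1000%
Σ(R_i − R̄_i)(R_m − R̄_m) = 252.6000  ⇒  Cov = 252.6000 / 6 = 42.1000
Σ(R_m − R̄_m)² = 153.0000  ⇒  Var(R_m) = 153.0000 / 6 = 25.5000
β = Cov / Var(R_m) = 42.1000 / 25.5000 = 1.6510
E(R) = R_f + β × MRP = 4.31% + 1.6510 × 5.14% = 12.80%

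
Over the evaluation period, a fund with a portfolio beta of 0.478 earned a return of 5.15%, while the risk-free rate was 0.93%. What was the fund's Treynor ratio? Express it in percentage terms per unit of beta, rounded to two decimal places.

8.83%

Treynor = (R_P − R_f) / β_P = (5.15% − 0.93%) / 0.4780 = 4.22% / 0.4780 = 8.83%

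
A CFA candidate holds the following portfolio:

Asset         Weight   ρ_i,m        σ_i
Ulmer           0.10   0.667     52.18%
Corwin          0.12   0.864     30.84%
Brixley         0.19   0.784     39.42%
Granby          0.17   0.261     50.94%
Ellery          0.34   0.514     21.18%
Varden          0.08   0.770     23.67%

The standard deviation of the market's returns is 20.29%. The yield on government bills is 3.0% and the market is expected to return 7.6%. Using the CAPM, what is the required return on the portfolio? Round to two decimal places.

7.53%

β_Ulmer = 0.667 × 52.18% / 20.29% = 1.7153
β_Corwin = 0.864 × 30.84% / 20.29% = 1.3132
β_Brixley = 0.784 × 39.42% / 20.29% = 1.5232
β_Granby = 0.261 × 50.94% / 20.29% = 0.6553
β_Ellery = 0.514 × 21.18% / 20.29% = 0.5365
β_Varden = 0.770 × 23.67% / 20.29% = 0.8983
β_P = Σ w_i β_i = 0.10×1.7153 + 0.12×1.3132 + 0.19×1.5232 + 0.17×0.6553 + 0.34×0.5365 + 0.08×0.8983 = 0.9842
MRP = 7.6% − 3.0% = 4.60%
E(R_P) = R_f + β_P × MRP = 3.0% + 0.9842 × 4.6% = 7.53%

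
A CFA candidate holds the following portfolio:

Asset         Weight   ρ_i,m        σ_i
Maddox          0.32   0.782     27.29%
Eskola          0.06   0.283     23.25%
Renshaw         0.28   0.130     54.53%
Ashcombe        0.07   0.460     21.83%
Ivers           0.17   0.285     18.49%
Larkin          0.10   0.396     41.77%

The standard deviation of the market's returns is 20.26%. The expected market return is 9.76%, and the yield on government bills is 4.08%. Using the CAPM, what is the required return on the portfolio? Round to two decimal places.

β_Maddox = 0.782 × 27.29% / 20.26% = 1.0533
β_Eskola = 0.283 × 23.25% / 20.26% = 0.3248
β_Renshaw = 0.130 × 54.53% / 20.26% = 0.3499
β_Ashcombe = 0.460 × 21.83% / 20.26% = 0.4956
β_Ivers = 0.285 × 18.49% / 20.26% = 0.2601
β_Larkin = 0.396 × 41.77% / 20.26% = 0.8164
β_P = Σ w_i β_i = 0.32×1.0533 + 0.06×0.3248 + 0.28×0.3499 + 0.07×0.4956 + 0.17×0.2601 + 0.10×0.8164 = 0.6151
MRP = 9.76% − 4.08% = 5.68%
E(R_P) = R_f + β_P × MRP = 4.08% + 0.6151 × 5.68% = 7.57%

7.57%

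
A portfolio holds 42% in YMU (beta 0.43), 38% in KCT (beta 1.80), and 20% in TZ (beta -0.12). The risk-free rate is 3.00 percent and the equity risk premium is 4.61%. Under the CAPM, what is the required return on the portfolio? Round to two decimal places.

6.88%

β_P = Σ w_i β_i = 0.42×0.43 + 0.38×1.80 + 0.20×-0.12 = 0.8406
E(R_P) = R_f + β_P × MRP = 3.00% + 0.8406 × 4.61% = 6.88%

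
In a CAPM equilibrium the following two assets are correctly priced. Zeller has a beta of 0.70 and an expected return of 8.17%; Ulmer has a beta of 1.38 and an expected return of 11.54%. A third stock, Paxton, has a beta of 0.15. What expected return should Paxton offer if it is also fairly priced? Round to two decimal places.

5.44%

MRP (SML slope) = (11.54% − 8.17%) / (1.38 − 0.70) = 3.37% / 0.68 = 4.9559%
R_f (intercept) = 8.17% − 0.70 × 4.9559% = 4.7009%
E(R_Paxton) = R_f + β × MRP = 4.7009% + 0.15 × 4.9559% = 5.44%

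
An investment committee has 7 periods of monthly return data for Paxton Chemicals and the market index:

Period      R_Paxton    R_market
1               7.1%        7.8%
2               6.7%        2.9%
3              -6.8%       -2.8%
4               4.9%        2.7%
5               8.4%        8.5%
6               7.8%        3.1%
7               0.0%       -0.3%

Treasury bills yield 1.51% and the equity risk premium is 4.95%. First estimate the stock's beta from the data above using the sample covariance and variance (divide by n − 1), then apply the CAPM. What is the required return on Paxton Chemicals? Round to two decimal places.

7.32%

Mean R_i = (7.1 + 6.7 − 6.8 + 4.9 + 8.4 + 7.8 + 0.0) / 7 = 4.0143%
Mean R_m = (7.8 + 2.9 − 2.8 + 2.7 + 8.5 + 3.1 − 0.3) / 7 = 3.1286%
Σ(R_i − R̄_i)(R_m − R̄_m) = 114.7471  ⇒  Cov = 114.7471 / 6 = 19.1245
Σ(R_m − R̄_m)² = 97.8143  ⇒  Var(R_m) = 97.8143 / 6 = 16.3024
β = Cov / Var(R_m) = 19.1245 / 16.3024 = 1.1731
E(R) = R_f + β × MRP = 1.51% + 1.1731 × 4.95% = 7.32%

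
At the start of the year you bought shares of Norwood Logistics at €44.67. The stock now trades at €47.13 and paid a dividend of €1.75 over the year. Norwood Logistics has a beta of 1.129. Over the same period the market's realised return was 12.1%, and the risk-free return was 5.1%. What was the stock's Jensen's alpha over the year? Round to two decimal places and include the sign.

-3.58%

Realised HPR = (P1 + D1 − P0) / P0 = (47.13 + 1.75 − 44.67) / 44.67 = 4.21 / 44.67 = 9.4247%
MRP = 12.1% − 5.1% = 7.00%
CAPM required = R_f + β·MRP = 5.1% + 1.129 × 7.0% = 13.0030%
α = realised − required = 9.4247% − 13.0030% = -3.58%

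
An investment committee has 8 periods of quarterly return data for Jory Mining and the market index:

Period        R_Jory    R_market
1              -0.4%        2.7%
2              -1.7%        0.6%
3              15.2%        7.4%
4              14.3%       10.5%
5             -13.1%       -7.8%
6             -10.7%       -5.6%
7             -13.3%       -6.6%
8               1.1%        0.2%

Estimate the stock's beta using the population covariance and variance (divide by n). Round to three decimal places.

Mean R_i = (-0.4 − 1.7 + 15.2 + 14.3 − 13.1 − 10.7 − 13.3 + 1.1) / 8 = -1.0750%
Mean R_m = (2.7 + 0.6 + 7.4 + 10.5 − 7.8 − 5.6 − 6.6 + 0.2) / 8 = 0.1750%
Σ(R_i − R̄_i)(R_m − R̄_m) = 512.1350  ⇒  Cov = 512.1350 / 8 = 64.0169
Σ(R_m − R̄_m)² = 308.2150  ⇒  Var(R_m) = 308.2150 / 8 = 38.5269
β = Cov / Var(R_m) = 64.0169 / 38.5269 = 1.6616

1.662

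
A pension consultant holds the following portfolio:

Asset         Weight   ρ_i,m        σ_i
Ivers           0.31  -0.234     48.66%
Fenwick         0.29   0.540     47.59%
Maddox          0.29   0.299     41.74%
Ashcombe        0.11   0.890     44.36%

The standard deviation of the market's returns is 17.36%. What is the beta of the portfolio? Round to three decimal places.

0.685

β_Ivers = -0.234 × 48.66% / 17.36% = -0.6559
β_Fenwick = 0.540 × 47.59% / 17.36% = 1.4803
β_Maddox = 0.299 × 41.74% / 17.36% = 0.7189
β_Ashcombe = 0.890 × 44.36% / 17.36% = 2.2742
β_P = Σ w_i β_i = 0.31×-0.6559 + 0.29×1.4803 + 0.29×0.7189 + 0.11×2.2742 = 0.6846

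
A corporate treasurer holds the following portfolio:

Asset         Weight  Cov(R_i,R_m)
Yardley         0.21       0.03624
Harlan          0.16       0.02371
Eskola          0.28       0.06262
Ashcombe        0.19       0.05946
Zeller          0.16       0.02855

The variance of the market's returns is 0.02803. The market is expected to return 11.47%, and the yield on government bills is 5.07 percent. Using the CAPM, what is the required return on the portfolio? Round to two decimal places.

β_Yardley = 0.03624 / 0.02803 = 1.2929
β_Harlan = 0.02371 / 0.02803 = 0.8459
β_Eskola = 0.06262 / 0.02803 = 2.2340
β_Ashcombe = 0.05946 / 0.02803 = 2.1213
β_Zeller = 0.02855 / 0.02803 = 1.0186
β_P = Σ w_i β_i = 0.21×1.2929 + 0.16×0.8459 + 0.28×2.2340 + 0.19×2.1213 + 0.16×1.0186 = 1.5984
MRP = 11.47% − 5.07% = 6.40%
E(R_P) = R_f + β_P × MRP = 5.07% + 1.5984 × 6.40% = 15.30%

15.30%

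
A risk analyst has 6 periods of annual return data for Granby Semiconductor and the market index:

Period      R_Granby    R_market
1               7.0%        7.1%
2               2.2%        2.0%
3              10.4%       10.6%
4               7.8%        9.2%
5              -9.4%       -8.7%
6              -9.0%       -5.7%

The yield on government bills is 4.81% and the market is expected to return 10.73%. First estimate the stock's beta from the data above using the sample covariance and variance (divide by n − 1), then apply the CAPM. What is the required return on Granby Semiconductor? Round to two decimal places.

11.15%

Mean R_i = (7.0 + 2.2 + 10.4 + 7.8 − 9.4 − 9.0) / 6 = 1.5000%
Mean R_m = (7.1 + 2.0 + 10.6 + 9.2 − 8.7 − 5.7) / 6 = 2.4167%
Σ(R_i − R̄_i)(R_m − R̄_m) = 347.4300  ⇒  Cov = 347.4300 / 5 = 69.4860
Σ(R_m − R̄_m)² = 324.5483  ⇒  Var(R_m) = 324.5483 / 5 = 64.9097
β = Cov / Var(R_m) = 69.4860 / 64.9097 = 1.0705
MRP = 10.73% − 4.81% = 5.92%
E(R) = R_f + β × MRP = 4.81% + 1.0705 × 5.92% = 11.15%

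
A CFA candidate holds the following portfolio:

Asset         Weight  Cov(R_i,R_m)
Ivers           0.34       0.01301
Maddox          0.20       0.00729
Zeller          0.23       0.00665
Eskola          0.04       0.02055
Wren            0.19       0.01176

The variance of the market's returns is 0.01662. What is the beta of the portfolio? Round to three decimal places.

0.630

β_Ivers = 0.01301 / 0.01662 = 0.7828
β_Maddox = 0.00729 / 0.01662 = 0.4386
β_Zeller = 0.00665 / 0.01662 = 0.4001
β_Eskola = 0.02055 / 0.01662 = 1.2365
β_Wren = 0.01176 / 0.01662 = 0.7076
β_P = Σ w_i β_i = 0.34×0.7828 + 0.20×0.4386 + 0.23×0.4001 + 0.04×1.2365 + 0.19×0.7076 = 0.6298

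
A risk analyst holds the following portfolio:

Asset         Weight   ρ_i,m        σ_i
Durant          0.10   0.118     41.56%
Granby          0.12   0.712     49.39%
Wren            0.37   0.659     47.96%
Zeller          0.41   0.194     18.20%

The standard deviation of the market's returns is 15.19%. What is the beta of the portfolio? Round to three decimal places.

1.175

β_Durant = 0.118 × 41.56% / 15.19% = 0.3228
β_Granby = 0.712 × 49.39% / 15.19% = 2.3151
β_Wren = 0.659 × 47.96% / 15.19% = 2.0807
β_Zeller = 0.194 × 18.20% / 15.19% = 0.2324
β_P = Σ w_i β_i = 0.10×0.3228 + 0.12×2.3151 + 0.37×2.0807 + 0.41×0.2324 = 1.1752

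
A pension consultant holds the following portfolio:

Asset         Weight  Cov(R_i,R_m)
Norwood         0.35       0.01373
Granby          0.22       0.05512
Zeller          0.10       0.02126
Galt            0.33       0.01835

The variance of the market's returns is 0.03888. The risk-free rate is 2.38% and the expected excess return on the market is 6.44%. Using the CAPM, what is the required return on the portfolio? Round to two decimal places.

6.54%

β_Norwood = 0.01373 / 0.03888 = 0.3531
β_Granby = 0.05512 / 0.03888 = 1.4177
β_Zeller = 0.02126 / 0.03888 = 0.5468
β_Galt = 0.01835 / 0.03888 = 0.4720
β_P = Σ w_i β_i = 0.35×0.3531 + 0.22×1.4177 + 0.10×0.5468 + 0.33×0.4720 = 0.6459
E(R_P) = R_f + β_P × MRP = 2.38% + 0.6459 × 6.44% = 6.54%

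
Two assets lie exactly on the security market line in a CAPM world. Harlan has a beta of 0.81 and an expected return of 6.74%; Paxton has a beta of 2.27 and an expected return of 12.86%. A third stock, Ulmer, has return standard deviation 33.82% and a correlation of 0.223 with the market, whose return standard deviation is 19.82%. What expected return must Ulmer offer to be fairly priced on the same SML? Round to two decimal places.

4.94%

MRP = (12.86% − 6.74%) / (2.27 − 0.81) = 4.1918%
R_f = 6.74% − 0.81 × 4.1918% = 3.3446%
β_Ulmer = ρ·σ_i/σ_m = 0.223 × 33.82 / 19.82 = 0.3805
E(R_Ulmer) = R_f + β × MRP = 3.3446% + 0.3805 × 4.1918% = 4.94%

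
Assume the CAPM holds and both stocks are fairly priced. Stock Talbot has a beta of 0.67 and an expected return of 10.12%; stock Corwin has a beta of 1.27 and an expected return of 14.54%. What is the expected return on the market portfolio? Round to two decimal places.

Both satisfy E(R) = R_f + β·MRP, so the slope of the SML is
MRP = (14.54% − 10.12%) / (1.27 − 0.67) = 4.42% / 0.60 = 7.3667%
R_f = E(R_Talbot) − β_Talbot·MRP = 10.12% − 0.67 × 7.3667% = 5.1843%
E(R_m) = R_f + MRP = 5.1843% + 7.3667% = 12.55%

12.55%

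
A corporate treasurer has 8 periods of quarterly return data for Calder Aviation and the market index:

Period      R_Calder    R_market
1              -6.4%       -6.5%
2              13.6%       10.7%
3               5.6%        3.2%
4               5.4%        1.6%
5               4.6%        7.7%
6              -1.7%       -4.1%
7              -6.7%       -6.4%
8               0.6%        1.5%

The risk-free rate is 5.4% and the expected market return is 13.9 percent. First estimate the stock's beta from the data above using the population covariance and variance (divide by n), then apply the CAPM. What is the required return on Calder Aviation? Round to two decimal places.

14.02%

Mean R_i = (-6.4 + 13.6 + 5.6 + 5.4 + 4.6 − 1.7 − 6.7 + 0.6) / 8 = 1.8750%
Mean R_m = (-6.5 + 10.7 + 3.2 + 1.6 + 7.7 − 4.1 − 6.4 + 1.5) / 8 = 0.9625%
Σ(R_i − R̄_i)(R_m − R̄_m) = 285.4125  ⇒  Cov = 285.4125 / 8 = 35.6766
Σ(R_m − R̄_m)² = 281.4388  ⇒  Var(R_m) = 281.4388 / 8 = 35.1799
β = Cov / Var(R_m) = 35.6766 / 35.1799 = 1.0141
MRP = 13.9% − 5.4% = 8.50%
E(R) = R_f + β × MRP = 5.4% + 1.0141 × 8.5% = 14.02%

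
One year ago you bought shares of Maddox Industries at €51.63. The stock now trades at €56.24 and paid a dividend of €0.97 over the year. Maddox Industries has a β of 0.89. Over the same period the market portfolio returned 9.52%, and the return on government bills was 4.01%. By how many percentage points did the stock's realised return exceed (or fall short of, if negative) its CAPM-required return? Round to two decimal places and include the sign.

Realised HPR = (P1 + D1 − P0) / P0 = (56.24 + 0.97 − 51.63) / 51.63 = 5.58 / 51.63 = 10.8077%
MRP = 9.52% − 4.01% = 5.51%
CAPM required = R_f + β·MRP = 4.01% + 0.89 × 5.51% = 8.9139%
α = realised − required = 10.8077% − 8.9139% = +1.89%

+1.89%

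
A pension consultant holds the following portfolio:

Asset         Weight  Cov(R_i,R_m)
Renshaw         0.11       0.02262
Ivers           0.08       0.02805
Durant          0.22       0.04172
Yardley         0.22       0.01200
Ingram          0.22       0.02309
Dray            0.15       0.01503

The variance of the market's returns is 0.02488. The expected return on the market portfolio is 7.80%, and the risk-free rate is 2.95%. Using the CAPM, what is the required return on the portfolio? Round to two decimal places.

7.61%

β_Renshaw = 0.02262 / 0.02488 = 0.9092
β_Ivers = 0.02805 / 0.02488 = 1.1274
β_Durant = 0.04172 / 0.02488 = 1.6768
β_Yardley = 0.01200 / 0.02488 = 0.4823
β_Ingram = 0.02309 / 0.02488 = 0.9281
β_Dray = 0.01503 / 0.02488 = 0.6041
β_P = Σ w_i β_i = 0.11×0.9092 + 0.08×1.1274 + 0.22×1.6768 + 0.22×0.4823 + 0.22×0.9281 + 0.15×0.6041 = 0.9600
MRP = 7.80% − 2.95% = 4.85%
E(R_P) = R_f + β_P × MRP = 2.95% + 0.9600 × 4.85% = 7.61%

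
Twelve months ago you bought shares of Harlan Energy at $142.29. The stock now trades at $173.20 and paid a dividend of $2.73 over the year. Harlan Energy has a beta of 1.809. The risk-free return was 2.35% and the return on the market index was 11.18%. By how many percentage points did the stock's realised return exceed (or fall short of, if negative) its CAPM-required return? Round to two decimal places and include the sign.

Realised HPR = (P1 + D1 − P0) / P0 = (173.20 + 2.73 − 142.29) / 142.29 = 33.64 / 142.29 = 23.6419%
MRP = 11.18% − 2.35% = 8.83%
CAPM required = R_f + β·MRP = 2.35% + 1.809 × 8.83% = 18.32347%
α = realised − required = 23.6419% − 18.32347% = +5.32%

+5.32%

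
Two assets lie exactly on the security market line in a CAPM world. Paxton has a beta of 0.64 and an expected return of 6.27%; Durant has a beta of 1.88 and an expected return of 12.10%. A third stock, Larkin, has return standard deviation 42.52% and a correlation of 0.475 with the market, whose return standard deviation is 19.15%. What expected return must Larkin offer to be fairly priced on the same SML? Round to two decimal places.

8.22%

MRP = (12.10% − 6.27%) / (1.88 − 0.64) = 4.7016%
R_f = 6.27% − 0.64 × 4.7016% = 3.2610%
β_Larkin = ρ·σ_i/σ_m = 0.475 × 42.52 / 19.15 = 1.0547
E(R_Larkin) = R_f + β × MRP = 3.2610% + 1.0547 × 4.7016% = 8.22%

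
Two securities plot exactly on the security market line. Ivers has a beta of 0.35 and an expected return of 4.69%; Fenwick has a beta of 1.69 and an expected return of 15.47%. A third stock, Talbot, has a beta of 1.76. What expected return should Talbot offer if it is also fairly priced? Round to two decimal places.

16.03%

MRP (SML slope) = (15.47% − 4.69%) / (1.69 − 0.35) = 10.78% / 1.34 = 8.0448%
R_f (intercept) = 4.69% − 0.35 × 8.0448% = 1.8743%
E(R_Talbot) = R_f + β × MRP = 1.8743% + 1.76 × 8.0448% = 16.03%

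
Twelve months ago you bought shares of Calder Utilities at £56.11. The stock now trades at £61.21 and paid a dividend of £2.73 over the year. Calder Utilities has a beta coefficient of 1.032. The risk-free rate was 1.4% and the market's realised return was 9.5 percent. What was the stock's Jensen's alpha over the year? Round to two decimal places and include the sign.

+4.20%

Realised HPR = (P1 + D1 − P0) / P0 = (61.21 + 2.73 − 56.11) / 56.11 = 7.83 / 56.11 = 13.9547%
MRP = 9.5% − 1.4% = 8.10%
CAPM required = R_f + β·MRP = 1.4% + 1.032 × 8.1% = 9.7592%
α = realised − required = 13.9547% − 9.7592% = +4.20%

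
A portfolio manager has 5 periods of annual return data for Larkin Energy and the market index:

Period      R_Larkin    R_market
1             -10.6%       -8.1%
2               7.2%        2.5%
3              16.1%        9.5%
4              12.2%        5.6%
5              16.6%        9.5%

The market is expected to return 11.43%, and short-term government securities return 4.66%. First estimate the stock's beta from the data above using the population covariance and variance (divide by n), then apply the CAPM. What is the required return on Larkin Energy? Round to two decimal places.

Mean R_i = (-10.6 + 7.2 + 16.1 + 12.2 + 16.6) / 5 = 8.3000%
Mean R_m = (-8.1 + 2.5 + 9.5 + 5.6 + 9.5) / 5 = 3.8000%
Σ(R_i − R̄_i)(R_m − R̄_m) = 325.1300  ⇒  Cov = 325.1300 / 5 = 65.0260
Σ(R_m − R̄_m)² = 211.5200  ⇒  Var(R_m) = 211.5200 / 5 = 42.3040
β = Cov / Var(R_m) = 65.0260 / 42.3040 = 1.5371
MRP = 11.43% − 4.66% = 6.77%
E(R) = R_f + β × MRP = 4.66% + 1.5371 × 6.77% = 15.07%

15.07%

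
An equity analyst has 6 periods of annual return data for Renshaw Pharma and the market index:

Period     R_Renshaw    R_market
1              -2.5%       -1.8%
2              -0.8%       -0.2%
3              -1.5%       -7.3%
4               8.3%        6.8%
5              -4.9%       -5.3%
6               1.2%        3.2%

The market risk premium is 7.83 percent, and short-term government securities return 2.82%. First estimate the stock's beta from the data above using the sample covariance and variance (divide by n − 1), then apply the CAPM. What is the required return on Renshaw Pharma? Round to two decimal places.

Mean R_i = (-2.5 − 0.8 − 1.5 + 8.3 − 4.9 + 1.2) / 6 = -0.0333%
Mean R_m = (-1.8 − 0.2 − 7.3 + 6.8 − 5.3 + 3.2) / 6 = -0.7667%
Σ(R_i − R̄_i)(R_m − R̄_m) = 101.7067  ⇒  Cov = 101.7067 / 5 = 20.3413
Σ(R_m − R̄_m)² = 137.6133  ⇒  Var(R_m) = 137.6133 / 5 = 27.5227
β = Cov / Var(R_m) = 20.3413 / 27.5227 = 0.7391
E(R) = R_f + β × MRP = 2.82% + 0.7391 × 7.83% = 8.61%

8.61%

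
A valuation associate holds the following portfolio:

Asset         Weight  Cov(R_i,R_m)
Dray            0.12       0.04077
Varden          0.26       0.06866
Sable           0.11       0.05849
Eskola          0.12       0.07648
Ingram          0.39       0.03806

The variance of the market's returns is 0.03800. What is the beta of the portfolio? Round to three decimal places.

1.400

β_Dray = 0.04077 / 0.03800 = 1.0729
β_Varden = 0.06866 / 0.03800 = 1.8068
β_Sable = 0.05849 / 0.03800 = 1.5392
β_Eskola = 0.07648 / 0.03800 = 2.0126
β_Ingram = 0.03806 / 0.03800 = 1.0016
β_P = Σ w_i β_i = 0.12×1.0729 + 0.26×1.8068 + 0.11×1.5392 + 0.12×2.0126 + 0.39×1.0016 = 1.4000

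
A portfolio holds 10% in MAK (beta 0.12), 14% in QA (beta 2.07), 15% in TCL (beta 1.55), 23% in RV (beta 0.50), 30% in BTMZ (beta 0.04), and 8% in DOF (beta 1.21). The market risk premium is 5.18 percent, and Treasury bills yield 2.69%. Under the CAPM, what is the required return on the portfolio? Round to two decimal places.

β_P = Σ w_i β_i = 0.10×0.12 + 0.14×2.07 + 0.15×1.55 + 0.23×0.50 + 0.30×0.04 + 0.08×1.21 = 0.7581
E(R_P) = R_f + β_P × MRP = 2.69% + 0.7581 × 5.18% = 6.62%

6.62%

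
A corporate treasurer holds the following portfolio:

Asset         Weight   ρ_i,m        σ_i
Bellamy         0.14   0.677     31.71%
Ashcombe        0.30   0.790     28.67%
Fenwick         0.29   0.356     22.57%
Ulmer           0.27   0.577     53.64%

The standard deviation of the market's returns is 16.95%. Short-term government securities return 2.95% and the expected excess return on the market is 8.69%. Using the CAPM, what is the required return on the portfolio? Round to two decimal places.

β_Bellamy = 0.677 × 31.71% / 16.95% = 1.2665
β_Ashcombe = 0.790 × 28.67% / 16.95% = 1.3362
β_Fenwick = 0.356 × 22.57% / 16.95% = 0.4740
β_Ulmer = 0.577 × 53.64% / 16.95% = 1.8260
β_P = Σ w_i β_i = 0.14×1.2665 + 0.30×1.3362 + 0.29×0.4740 + 0.27×1.8260 = 1.2087
E(R_P) = R_f + β_P × MRP = 2.95% + 1.2087 × 8.69% = 13.45%

13.45%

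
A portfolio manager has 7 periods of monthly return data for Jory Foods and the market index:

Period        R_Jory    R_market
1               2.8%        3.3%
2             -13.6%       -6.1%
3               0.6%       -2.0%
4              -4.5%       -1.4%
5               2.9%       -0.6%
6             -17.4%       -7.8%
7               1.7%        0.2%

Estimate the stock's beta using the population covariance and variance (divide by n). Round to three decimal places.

2.043

Mean R_i = (2.8 − 13.6 + 0.6 − 4.5 + 2.9 − 17.4 + 1.7) / 7 = -3.9286%
Mean R_m = (3.3 − 6.1 − 2.0 − 1.4 − 0.6 − 7.8 + 0.2) / 7 = -2.0571%
Σ(R_i − R̄_i)(R_m − R̄_m) = 175.0486  ⇒  Cov = 175.0486 / 7 = 25.0069
Σ(R_m − R̄_m)² = 85.6771  ⇒  Var(R_m) = 85.6771 / 7 = 12.2396
β = Cov / Var(R_m) = 25.0069 / 12.2396 = 2.0431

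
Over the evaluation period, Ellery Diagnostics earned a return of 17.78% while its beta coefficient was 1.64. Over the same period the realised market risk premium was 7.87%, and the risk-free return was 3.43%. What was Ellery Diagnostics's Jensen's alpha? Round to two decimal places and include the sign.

CAPM benchmark = R_f + β(R_m − R_f) = 3.43% + 1.64 × 7.87% = 16.3368%
α = actual − benchmark = 17.78% − 16.3368% = +1.44%

+1.44%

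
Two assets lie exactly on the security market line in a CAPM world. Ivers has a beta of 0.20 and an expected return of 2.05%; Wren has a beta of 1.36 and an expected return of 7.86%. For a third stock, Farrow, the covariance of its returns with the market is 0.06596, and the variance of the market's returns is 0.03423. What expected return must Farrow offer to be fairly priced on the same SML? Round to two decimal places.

MRP = (7.86% − 2.05%) / (1.36 − 0.20) = 5.0086%
R_f = 2.05% − 0.20 × 5.0086% = 1.0483%
β_Farrow = Cov / Var(R_m) = 0.06596 / 0.03423 = 1.9270
E(R_Farrow) = R_f + β × MRP = 1.0483% + 1.9270 × 5.0086% = 10.70%

10.70%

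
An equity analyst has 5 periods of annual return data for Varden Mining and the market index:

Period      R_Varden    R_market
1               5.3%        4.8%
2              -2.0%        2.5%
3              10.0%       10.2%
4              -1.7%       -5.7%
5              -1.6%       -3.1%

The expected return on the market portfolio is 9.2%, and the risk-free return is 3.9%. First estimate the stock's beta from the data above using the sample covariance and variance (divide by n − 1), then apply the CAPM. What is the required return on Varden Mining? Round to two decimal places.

7.86%

Mean R_i = (5.3 − 2.0 + 10.0 − 1.7 − 1.6) / 5 = 2.0000%
Mean R_m = (4.8 + 2.5 + 10.2 − 5.7 − 3.1) / 5 = 1.7400%
Σ(R_i − R̄_i)(R_m − R̄_m) = 119.6900  ⇒  Cov = 119.6900 / 4 = 29.9225
Σ(R_m − R̄_m)² = 160.2920  ⇒  Var(R_m) = 160.2920 / 4 = 40.0730
β = Cov / Var(R_m) = 29.9225 / 40.0730 = 0.7467
MRP = 9.2% − 3.9% = 5.30%
E(R) = R_f + β × MRP = 3.9% + 0.7467 × 5.3% = 7.86%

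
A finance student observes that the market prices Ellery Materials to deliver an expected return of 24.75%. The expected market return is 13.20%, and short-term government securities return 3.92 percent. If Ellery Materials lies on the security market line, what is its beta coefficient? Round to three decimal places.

2.245

MRP = 13.20% − 3.92% = 9.28%
β = (E(R) − R_f) / MRP = (24.75% − 3.92%) / 9.28% = 20.83% / 9.28% = 2.245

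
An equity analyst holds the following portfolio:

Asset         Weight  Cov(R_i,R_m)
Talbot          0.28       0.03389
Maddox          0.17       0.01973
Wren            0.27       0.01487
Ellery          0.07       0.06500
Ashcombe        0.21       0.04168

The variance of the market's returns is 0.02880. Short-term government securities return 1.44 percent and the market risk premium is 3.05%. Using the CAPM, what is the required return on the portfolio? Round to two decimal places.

β_Talbot = 0.03389 / 0.02880 = 1.1767
β_Maddox = 0.01973 / 0.02880 = 0.6851
β_Wren = 0.01487 / 0.02880 = 0.5163
β_Ellery = 0.06500 / 0.02880 = 2.2569
β_Ashcombe = 0.04168 / 0.02880 = 1.4472
β_P = Σ w_i β_i = 0.28×1.1767 + 0.17×0.6851 + 0.27×0.5163 + 0.07×2.2569 + 0.21×1.4472 = 1.0472
E(R_P) = R_f + β_P × MRP = 1.44% + 1.0472 × 3.05% = 4.63%

4.63%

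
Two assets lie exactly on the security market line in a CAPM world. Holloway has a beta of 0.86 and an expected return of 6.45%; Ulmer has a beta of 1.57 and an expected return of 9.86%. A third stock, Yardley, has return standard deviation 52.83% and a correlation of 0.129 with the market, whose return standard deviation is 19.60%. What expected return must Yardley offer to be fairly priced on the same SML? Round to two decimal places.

3.99%

MRP = (9.86% − 6.45%) / (1.57 − 0.86) = 4.8028%
R_f = 6.45% − 0.86 × 4.8028% = 2.3196%
β_Yardley = ρ·σ_i/σ_m = 0.129 × 52.83 / 19.60 = 0.3477
E(R_Yardley) = R_f + β × MRP = 2.3196% + 0.3477 × 4.8028% = 3.99%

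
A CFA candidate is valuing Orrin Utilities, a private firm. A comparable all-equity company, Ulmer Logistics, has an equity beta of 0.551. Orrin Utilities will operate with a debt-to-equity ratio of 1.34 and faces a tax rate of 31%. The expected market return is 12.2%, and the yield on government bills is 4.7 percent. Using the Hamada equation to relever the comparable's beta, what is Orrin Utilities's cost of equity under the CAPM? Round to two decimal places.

β_L = β_U × [1 + (1 − t)(D/E)] = 0.551 × [1 + (1 − 0.31) × 1.34]
    = 0.551 × [1 + 0.69 × 1.34] = 0.551 × 1.9246 = 1.0605
MRP = 12.2% − 4.7% = 7.50%
E(R) = R_f + β_L × MRP = 4.7% + 1.0605 × 7.5% = 12.65%

12.65%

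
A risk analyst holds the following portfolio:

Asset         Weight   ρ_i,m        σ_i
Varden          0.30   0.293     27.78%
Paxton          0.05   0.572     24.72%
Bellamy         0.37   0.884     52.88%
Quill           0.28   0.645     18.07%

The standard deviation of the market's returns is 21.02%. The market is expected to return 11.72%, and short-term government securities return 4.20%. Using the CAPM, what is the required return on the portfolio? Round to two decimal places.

12.68%

β_Varden = 0.293 × 27.78% / 21.02% = 0.3872
β_Paxton = 0.572 × 24.72% / 21.02% = 0.6727
β_Bellamy = 0.884 × 52.88% / 21.02% = 2.2239
β_Quill = 0.645 × 18.07% / 21.02% = 0.5545
β_P = Σ w_i β_i = 0.30×0.3872 + 0.05×0.6727 + 0.37×2.2239 + 0.28×0.5545 = 1.1279
MRP = 11.72% − 4.20% = 7.52%
E(R_P) = R_f + β_P × MRP = 4.20% + 1.1279 × 7.52% = 12.68%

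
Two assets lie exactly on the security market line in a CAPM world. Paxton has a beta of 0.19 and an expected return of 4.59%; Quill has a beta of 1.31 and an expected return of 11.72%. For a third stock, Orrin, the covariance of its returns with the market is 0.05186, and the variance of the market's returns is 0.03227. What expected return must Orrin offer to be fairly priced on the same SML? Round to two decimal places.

MRP = (11.72% − 4.59%) / (1.31 − 0.19) = 6.3661%
R_f = 4.59% − 0.19 × 6.3661% = 3.3804%
β_Orrin = Cov / Var(R_m) = 0.05186 / 0.03227 = 1.6071
E(R_Orrin) = R_f + β × MRP = 3.3804% + 1.6071 × 6.3661% = 13.61%

13.61%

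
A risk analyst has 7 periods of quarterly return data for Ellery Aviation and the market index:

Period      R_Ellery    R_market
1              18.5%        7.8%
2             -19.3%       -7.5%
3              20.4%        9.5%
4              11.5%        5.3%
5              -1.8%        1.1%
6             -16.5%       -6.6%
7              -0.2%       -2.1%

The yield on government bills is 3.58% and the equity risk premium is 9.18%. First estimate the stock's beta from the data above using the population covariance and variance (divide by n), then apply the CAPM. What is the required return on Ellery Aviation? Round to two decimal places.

Mean R_i = (18.5 − 19.3 + 20.4 + 11.5 − 1.8 − 16.5 − 0.2) / 7 = 1.8000%
Mean R_m = (7.8 − 7.5 + 9.5 + 5.3 + 1.1 − 6.6 − 2.1) / 7 = 1.0714%
Σ(R_i − R̄_i)(R_m − R̄_m) = 637.6400  ⇒  Cov = 637.6400 / 7 = 91.0914
Σ(R_m − R̄_m)² = 276.5743  ⇒  Var(R_m) = 276.5743 / 7 = 39.5106
β = Cov / Var(R_m) = 91.0914 / 39.5106 = 2.3055
E(R) = R_f + β × MRP = 3.58% + 2.3055 × 9.18% = 24.74%

24.74%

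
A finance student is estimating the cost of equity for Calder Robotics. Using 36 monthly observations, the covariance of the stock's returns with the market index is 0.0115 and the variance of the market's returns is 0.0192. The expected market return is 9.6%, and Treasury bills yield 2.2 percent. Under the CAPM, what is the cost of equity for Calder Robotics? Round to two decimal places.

β = Cov(R_i, R_m) / Var(R_m) = 0.0115 / 0.0192 = 0.5990
MRP = 9.6% − 2.2% = 7.40%
E(R) = R_f + β × MRP = 2.2% + 0.5990 × 7.4% = 6.63%

6.63%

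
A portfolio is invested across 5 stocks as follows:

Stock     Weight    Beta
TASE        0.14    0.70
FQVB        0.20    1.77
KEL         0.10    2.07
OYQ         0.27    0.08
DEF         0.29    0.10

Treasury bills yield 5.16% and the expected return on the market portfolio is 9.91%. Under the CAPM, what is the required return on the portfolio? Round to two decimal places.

β_P = Σ w_i β_i = 0.14×0.70 + 0.20×1.77 + 0.10×2.07 + 0.27×0.08 + 0.29×0.10 = 0.7096
MRP = 9.91% − 5.16% = 4.75%
E(R_P) = R_f + β_P × MRP = 5.16% + 0.7096 × 4.75% = 8.53%

8.53%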